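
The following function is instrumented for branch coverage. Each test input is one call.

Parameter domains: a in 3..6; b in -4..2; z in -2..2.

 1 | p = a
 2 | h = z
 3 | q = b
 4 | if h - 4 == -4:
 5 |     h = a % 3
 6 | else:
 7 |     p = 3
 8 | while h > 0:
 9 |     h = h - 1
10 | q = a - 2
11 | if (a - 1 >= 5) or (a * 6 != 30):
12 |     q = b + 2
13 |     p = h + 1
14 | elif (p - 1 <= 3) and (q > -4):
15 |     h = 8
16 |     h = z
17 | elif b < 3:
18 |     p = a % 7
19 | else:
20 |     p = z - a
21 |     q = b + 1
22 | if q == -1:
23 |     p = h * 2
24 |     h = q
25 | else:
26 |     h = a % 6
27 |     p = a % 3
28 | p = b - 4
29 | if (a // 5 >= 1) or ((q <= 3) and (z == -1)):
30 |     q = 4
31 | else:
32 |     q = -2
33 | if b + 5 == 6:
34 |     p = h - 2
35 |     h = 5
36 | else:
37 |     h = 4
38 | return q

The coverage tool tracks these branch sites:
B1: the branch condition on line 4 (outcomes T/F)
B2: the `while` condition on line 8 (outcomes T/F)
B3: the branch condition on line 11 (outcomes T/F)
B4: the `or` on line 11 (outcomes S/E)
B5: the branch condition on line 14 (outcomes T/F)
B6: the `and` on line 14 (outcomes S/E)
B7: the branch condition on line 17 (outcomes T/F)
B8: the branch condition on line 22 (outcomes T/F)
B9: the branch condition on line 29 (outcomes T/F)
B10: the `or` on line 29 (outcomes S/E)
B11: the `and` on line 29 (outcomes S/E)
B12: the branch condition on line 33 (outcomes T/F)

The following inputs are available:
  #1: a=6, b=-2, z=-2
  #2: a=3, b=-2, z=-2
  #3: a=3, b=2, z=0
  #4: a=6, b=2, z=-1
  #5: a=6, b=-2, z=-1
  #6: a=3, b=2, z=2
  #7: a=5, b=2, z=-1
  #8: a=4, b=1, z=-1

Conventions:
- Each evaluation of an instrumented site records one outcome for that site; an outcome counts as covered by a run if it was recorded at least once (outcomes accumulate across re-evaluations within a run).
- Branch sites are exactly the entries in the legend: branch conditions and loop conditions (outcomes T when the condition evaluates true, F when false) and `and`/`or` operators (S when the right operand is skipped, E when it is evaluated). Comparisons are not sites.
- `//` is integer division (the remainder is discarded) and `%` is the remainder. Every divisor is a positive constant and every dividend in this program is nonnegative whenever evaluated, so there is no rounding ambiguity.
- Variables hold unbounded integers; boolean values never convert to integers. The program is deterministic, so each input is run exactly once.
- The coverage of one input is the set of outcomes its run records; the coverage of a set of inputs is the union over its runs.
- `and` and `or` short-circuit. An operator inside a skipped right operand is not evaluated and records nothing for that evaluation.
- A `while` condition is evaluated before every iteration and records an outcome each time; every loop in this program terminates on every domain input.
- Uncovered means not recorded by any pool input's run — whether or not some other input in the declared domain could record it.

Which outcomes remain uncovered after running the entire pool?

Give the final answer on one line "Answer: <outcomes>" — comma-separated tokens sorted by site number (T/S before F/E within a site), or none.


#1 (a=6, b=-2, z=-2) -> covered: B1=F, B2=F, B3=T, B4=S, B8=F, B9=T, B10=S, B12=F
#2 (a=3, b=-2, z=-2) -> covered: B1=F, B2=F, B3=T, B4=E, B8=F, B9=F, B10=E, B11=E, B12=F
#3 (a=3, b=2, z=0) -> covered: B1=T, B2=F, B3=T, B4=E, B8=F, B9=F, B10=E, B11=S, B12=F
#4 (a=6, b=2, z=-1) -> covered: B1=F, B2=F, B3=T, B4=S, B8=F, B9=T, B10=S, B12=F
#5 (a=6, b=-2, z=-1) -> covered: B1=F, B2=F, B3=T, B4=S, B8=F, B9=T, B10=S, B12=F
#6 (a=3, b=2, z=2) -> covered: B1=F, B2=T, B2=F, B3=T, B4=E, B8=F, B9=F, B10=E, B11=S, B12=F
#7 (a=5, b=2, z=-1) -> covered: B1=F, B2=F, B3=F, B4=E, B5=T, B6=E, B8=F, B9=T, B10=S, B12=F
#8 (a=4, b=1, z=-1) -> covered: B1=F, B2=F, B3=T, B4=E, B8=F, B9=T, B10=E, B11=E, B12=T
union over the pool: B1=T, B1=F, B2=T, B2=F, B3=T, B3=F, B4=S, B4=E, B5=T, B6=E, B8=F, B9=T, B9=F, B10=S, B10=E, B11=S, B11=E, B12=T, B12=F
uncovered (5 of 24): B5=F, B6=S, B7=T, B7=F, B8=T
Answer: B5=F, B6=S, B7=T, B7=F, B8=T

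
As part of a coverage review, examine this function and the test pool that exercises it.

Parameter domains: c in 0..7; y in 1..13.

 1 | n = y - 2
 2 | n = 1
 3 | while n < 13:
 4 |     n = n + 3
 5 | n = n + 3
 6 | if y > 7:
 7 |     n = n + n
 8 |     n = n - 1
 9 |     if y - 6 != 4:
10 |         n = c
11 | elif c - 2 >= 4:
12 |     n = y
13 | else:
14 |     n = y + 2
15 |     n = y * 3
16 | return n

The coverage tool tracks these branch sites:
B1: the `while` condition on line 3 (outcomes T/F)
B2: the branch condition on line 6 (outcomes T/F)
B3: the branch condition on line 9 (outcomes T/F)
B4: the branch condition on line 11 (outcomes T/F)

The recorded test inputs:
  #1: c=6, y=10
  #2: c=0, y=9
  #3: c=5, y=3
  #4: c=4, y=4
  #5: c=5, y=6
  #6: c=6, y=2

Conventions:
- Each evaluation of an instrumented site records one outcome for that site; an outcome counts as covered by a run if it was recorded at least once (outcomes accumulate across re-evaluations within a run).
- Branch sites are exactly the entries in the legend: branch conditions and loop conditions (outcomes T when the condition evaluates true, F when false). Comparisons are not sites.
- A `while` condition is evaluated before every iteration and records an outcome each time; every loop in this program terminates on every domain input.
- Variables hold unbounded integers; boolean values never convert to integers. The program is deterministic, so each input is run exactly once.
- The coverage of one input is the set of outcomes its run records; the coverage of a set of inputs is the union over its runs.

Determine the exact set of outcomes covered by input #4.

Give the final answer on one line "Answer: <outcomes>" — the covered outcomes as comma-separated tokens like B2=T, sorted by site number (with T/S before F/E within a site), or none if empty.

Simulating input #4 (c=4, y=4) step by step:
  B1->T, B1->T, B1->T, B1->T, B1->F, B2->F, B4->F
as a set, this run covers: B1=T, B1=F, B2=F, B4=F

Answer: B1=T, B1=F, B2=F, B4=F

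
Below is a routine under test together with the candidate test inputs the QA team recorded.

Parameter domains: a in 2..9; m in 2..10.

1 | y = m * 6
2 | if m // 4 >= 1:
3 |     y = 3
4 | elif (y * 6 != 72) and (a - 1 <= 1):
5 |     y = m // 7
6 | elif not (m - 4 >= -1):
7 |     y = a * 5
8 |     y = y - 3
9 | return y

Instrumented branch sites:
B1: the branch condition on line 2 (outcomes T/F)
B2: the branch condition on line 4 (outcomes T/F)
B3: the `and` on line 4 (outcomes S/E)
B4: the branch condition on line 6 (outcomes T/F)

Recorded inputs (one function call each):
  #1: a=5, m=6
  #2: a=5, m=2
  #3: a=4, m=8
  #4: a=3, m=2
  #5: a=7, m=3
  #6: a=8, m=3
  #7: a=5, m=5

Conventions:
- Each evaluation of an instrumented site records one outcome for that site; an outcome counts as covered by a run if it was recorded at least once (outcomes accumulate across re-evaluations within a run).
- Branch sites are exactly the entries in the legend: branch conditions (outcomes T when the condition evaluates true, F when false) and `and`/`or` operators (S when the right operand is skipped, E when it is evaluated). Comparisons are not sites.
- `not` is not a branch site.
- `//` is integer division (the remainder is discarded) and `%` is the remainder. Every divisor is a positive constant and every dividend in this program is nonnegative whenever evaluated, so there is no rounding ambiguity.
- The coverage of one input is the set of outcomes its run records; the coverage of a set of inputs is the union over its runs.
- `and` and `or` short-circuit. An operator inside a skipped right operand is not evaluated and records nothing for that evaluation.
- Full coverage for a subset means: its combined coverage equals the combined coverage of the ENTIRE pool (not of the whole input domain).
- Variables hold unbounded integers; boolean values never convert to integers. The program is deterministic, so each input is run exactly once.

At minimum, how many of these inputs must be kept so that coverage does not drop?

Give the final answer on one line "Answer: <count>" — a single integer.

input #1 (a=5, m=6): events B1->T; covers B1=T
input #2 (a=5, m=2): events B1->F, B3->S, B2->F, B4->T; covers B1=F, B2=F, B3=S, B4=T
input #3 (a=4, m=8): events B1->T; covers B1=T
input #4 (a=3, m=2): events B1->F, B3->S, B2->F, B4->T; covers B1=F, B2=F, B3=S, B4=T
input #5 (a=7, m=3): events B1->F, B3->E, B2->F, B4->F; covers B1=F, B2=F, B3=E, B4=F
input #6 (a=8, m=3): events B1->F, B3->E, B2->F, B4->F; covers B1=F, B2=F, B3=E, B4=F
input #7 (a=5, m=5): events B1->T; covers B1=T
pool-wide coverage (7 outcomes): B1=T, B1=F, B2=F, B3=S, B3=E, B4=T, B4=F
checked all size-1 subsets: none covers 7 outcomes (max 4/7)
checked all size-2 subsets: none covers 7 outcomes (max 6/7)
inputs {1, 2, 5} (size 3) cover everything; no size-3 subset with a lexicographically smaller index list covers all 7

Answer: 3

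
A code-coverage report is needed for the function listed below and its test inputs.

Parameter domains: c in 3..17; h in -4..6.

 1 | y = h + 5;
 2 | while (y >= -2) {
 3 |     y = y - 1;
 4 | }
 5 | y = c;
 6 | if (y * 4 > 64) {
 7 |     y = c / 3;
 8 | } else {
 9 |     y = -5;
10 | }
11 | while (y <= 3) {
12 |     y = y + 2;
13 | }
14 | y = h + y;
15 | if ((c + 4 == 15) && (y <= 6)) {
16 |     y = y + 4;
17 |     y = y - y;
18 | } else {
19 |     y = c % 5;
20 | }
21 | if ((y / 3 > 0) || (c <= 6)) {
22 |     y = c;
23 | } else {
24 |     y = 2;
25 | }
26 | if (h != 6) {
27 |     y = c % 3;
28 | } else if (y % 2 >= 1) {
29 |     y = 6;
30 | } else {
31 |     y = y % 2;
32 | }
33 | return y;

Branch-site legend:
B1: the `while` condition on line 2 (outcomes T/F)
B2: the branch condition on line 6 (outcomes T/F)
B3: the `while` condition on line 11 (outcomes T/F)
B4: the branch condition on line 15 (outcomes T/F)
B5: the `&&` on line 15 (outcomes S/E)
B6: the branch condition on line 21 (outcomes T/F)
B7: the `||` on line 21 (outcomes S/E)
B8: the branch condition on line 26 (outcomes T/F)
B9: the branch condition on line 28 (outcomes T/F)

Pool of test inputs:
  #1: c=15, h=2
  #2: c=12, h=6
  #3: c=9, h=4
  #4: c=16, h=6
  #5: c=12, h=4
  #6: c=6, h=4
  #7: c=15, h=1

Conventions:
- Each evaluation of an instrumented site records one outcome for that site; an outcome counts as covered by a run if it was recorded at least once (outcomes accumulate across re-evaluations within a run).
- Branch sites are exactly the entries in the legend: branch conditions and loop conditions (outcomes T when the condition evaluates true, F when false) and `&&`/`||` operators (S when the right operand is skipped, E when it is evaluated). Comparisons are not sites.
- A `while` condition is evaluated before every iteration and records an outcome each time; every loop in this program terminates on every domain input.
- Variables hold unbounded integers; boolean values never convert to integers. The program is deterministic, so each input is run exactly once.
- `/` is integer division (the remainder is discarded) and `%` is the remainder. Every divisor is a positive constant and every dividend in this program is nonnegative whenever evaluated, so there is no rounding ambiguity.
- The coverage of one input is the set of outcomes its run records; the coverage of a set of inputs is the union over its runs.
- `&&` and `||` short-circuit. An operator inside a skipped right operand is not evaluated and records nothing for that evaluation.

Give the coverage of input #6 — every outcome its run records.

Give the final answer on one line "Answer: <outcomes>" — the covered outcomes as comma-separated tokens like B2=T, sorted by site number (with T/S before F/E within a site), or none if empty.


Event log for input #6 (c=6, h=4):
  B1->T, B1->T, B1->T, B1->T, B1->T, B1->T, B1->T, B1->T, B1->T, B1->T
  B1->T, B1->T, B1->F, B2->F, B3->T, B3->T, B3->T, B3->T, B3->T, B3->F
  B5->S, B4->F, B7->E, B6->T, B8->T
collecting distinct outcomes: B1=T, B1=F, B2=F, B3=T, B3=F, B4=F, B5=S, B6=T, B7=E, B8=T
Answer: B1=T, B1=F, B2=F, B3=T, B3=F, B4=F, B5=S, B6=T, B7=E, B8=T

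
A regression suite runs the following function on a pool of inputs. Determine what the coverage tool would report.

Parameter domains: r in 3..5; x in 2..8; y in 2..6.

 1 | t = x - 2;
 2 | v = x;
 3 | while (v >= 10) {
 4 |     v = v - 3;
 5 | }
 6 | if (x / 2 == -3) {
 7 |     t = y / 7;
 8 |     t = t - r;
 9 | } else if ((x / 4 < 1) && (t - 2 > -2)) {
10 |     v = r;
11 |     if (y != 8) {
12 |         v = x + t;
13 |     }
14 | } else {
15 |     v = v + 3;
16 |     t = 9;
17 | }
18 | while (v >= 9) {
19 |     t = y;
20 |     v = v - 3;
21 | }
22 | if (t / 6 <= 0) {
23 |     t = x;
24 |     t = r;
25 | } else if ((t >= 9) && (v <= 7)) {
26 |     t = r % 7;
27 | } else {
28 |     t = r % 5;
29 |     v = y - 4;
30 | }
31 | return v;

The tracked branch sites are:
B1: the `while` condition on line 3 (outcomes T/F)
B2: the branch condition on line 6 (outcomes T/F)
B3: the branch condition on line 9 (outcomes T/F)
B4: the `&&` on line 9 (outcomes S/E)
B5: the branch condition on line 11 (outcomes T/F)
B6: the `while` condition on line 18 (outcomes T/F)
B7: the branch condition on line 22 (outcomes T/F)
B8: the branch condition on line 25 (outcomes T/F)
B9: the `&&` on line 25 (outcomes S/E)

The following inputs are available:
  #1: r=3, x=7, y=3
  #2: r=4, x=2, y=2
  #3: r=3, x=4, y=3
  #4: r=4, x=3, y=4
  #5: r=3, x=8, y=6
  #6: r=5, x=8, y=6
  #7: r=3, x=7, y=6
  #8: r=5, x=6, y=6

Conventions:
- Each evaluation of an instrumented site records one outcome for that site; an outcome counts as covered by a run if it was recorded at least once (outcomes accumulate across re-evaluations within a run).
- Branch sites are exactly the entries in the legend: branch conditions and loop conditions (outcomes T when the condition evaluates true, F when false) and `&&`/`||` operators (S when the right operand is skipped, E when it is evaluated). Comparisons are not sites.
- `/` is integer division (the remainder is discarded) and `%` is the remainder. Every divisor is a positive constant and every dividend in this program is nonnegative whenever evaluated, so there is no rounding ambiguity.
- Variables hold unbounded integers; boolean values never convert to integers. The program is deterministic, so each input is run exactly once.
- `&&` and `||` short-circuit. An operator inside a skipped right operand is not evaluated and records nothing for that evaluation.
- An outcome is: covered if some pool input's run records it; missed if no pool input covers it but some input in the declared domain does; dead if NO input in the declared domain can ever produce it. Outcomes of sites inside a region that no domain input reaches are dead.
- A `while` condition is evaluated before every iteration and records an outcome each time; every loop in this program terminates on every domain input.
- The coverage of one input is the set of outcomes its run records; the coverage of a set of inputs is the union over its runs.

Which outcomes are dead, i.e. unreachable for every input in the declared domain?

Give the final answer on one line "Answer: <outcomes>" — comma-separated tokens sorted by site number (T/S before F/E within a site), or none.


checking every outcome against all 105 domain inputs:
  B1=T: never recorded by any domain input -> dead
  B2=T: never recorded by any domain input -> dead
  B5=F: never recorded by any domain input -> dead
  reachable outcomes have witnesses, e.g. B1=F (e.g. r=3, x=2, y=2), B2=F (e.g. r=3, x=2, y=2), B3=T (e.g. r=3, x=3, y=2), B3=F (e.g. r=3, x=2, y=2)
Answer: B1=T, B2=T, B5=F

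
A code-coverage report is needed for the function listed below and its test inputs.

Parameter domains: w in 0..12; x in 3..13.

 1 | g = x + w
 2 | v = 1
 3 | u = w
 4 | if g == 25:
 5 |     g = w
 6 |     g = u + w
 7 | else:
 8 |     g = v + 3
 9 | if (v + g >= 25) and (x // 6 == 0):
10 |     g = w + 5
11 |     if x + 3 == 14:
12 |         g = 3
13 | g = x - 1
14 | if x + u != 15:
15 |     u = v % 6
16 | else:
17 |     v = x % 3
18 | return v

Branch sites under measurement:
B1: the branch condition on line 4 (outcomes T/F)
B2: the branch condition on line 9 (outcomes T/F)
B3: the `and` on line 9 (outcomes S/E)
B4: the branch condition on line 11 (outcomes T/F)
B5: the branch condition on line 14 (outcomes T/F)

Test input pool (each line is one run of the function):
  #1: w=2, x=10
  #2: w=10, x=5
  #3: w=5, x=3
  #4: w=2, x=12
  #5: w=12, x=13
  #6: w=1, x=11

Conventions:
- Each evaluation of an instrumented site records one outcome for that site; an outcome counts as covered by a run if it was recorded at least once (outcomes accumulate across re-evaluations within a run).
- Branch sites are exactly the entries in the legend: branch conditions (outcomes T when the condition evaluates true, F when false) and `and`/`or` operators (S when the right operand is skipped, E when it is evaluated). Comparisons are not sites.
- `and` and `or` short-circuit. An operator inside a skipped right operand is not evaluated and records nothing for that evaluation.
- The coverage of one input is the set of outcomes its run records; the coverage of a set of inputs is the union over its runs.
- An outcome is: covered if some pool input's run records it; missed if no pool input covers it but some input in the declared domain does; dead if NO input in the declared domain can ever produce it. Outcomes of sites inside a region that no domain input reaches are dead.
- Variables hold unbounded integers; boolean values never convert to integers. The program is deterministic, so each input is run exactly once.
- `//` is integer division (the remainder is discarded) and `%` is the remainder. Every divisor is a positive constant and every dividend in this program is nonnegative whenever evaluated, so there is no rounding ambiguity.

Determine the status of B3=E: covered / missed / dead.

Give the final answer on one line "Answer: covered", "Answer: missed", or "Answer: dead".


B3=E is recorded by pool input(s) 5 -> covered
Answer: covered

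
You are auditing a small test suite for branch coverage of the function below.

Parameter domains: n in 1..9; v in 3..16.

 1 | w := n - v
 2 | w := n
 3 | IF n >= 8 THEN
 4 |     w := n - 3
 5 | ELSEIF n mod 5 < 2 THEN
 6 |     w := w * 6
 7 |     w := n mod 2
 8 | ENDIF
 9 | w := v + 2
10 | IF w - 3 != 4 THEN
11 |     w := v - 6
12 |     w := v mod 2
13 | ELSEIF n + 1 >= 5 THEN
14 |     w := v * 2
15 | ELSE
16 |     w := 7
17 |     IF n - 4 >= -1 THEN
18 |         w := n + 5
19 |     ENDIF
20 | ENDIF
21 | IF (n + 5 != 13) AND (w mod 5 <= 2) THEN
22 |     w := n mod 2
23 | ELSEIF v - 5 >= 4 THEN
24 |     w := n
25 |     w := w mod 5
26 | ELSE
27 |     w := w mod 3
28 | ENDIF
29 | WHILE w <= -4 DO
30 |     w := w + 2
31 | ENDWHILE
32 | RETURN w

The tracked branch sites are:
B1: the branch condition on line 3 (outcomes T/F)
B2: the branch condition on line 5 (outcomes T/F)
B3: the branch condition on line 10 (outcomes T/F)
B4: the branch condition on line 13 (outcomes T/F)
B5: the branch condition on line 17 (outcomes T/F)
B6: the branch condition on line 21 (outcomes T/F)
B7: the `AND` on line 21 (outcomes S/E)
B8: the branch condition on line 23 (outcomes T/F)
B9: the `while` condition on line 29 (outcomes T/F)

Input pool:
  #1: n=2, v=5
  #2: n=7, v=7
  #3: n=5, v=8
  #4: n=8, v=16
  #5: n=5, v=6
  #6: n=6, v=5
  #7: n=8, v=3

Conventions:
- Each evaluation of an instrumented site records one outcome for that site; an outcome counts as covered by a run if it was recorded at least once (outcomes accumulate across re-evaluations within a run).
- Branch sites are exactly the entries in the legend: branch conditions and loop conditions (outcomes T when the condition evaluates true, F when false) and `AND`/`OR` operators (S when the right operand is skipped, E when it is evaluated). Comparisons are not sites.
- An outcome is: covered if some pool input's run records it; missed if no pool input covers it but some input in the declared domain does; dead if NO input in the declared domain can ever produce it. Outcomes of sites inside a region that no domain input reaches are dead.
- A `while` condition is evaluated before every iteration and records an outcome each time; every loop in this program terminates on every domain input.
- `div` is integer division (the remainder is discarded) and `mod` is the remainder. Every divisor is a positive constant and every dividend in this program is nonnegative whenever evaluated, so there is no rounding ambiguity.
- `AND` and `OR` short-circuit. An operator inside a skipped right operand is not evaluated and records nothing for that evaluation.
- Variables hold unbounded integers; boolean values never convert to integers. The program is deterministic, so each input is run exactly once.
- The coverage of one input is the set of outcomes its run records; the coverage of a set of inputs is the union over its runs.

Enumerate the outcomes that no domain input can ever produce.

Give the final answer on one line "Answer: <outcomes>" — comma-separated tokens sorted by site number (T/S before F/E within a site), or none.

sweeping the full domain (126 inputs) for each outcome:
  B9=T: zero occurrences over every domain input -> dead
  reachable outcomes have witnesses, e.g. B1=T (e.g. n=8, v=3), B1=F (e.g. n=1, v=3), B2=T (e.g. n=1, v=3), B2=F (e.g. n=2, v=3)

Answer: B9=T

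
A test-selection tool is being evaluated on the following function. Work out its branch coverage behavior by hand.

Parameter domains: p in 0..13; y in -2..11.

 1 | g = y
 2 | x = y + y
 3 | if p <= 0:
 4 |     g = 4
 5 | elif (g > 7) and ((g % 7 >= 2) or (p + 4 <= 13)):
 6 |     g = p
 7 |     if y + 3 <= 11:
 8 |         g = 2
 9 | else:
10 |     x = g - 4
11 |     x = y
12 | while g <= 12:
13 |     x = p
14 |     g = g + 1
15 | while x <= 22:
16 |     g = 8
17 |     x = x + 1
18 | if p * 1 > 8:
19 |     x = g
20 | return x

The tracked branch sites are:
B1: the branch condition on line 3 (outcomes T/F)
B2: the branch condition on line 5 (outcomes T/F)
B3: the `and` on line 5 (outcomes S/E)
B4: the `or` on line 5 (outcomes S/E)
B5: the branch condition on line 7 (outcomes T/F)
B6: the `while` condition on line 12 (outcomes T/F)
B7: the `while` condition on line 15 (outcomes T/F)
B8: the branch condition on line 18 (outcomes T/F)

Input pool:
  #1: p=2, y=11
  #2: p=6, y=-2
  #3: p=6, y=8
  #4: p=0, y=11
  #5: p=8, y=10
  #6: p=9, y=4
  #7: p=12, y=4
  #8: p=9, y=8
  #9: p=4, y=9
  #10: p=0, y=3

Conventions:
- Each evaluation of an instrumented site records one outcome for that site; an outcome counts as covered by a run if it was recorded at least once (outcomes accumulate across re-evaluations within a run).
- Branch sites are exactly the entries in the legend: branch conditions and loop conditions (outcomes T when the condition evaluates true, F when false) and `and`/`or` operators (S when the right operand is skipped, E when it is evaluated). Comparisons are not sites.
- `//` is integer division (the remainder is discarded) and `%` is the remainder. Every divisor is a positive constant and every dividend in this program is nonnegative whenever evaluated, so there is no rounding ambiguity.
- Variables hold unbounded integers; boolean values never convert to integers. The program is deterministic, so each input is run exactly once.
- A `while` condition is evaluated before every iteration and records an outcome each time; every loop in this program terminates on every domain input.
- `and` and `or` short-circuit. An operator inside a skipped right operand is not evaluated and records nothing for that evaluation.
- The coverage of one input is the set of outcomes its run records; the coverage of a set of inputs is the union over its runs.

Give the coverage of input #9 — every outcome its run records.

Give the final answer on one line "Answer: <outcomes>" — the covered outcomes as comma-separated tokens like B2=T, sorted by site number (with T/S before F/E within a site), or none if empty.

Event log for input #9 (p=4, y=9):
  B1->F, B3->E, B4->S, B2->T, B5->F, B6->T, B6->T, B6->T, B6->T, B6->T
  B6->T, B6->T, B6->T, B6->T, B6->F, B7->T, B7->T, B7->T, B7->T, B7->T
  B7->T, B7->T, B7->T, B7->T, B7->T, B7->T, B7->T, B7->T, B7->T, B7->T
  B7->T, B7->T, B7->T, B7->T, B7->F, B8->F
distinct outcomes covered: B1=F, B2=T, B3=E, B4=S, B5=F, B6=T, B6=F, B7=T, B7=F, B8=F

Answer: B1=F, B2=T, B3=E, B4=S, B5=F, B6=T, B6=F, B7=T, B7=F, B8=F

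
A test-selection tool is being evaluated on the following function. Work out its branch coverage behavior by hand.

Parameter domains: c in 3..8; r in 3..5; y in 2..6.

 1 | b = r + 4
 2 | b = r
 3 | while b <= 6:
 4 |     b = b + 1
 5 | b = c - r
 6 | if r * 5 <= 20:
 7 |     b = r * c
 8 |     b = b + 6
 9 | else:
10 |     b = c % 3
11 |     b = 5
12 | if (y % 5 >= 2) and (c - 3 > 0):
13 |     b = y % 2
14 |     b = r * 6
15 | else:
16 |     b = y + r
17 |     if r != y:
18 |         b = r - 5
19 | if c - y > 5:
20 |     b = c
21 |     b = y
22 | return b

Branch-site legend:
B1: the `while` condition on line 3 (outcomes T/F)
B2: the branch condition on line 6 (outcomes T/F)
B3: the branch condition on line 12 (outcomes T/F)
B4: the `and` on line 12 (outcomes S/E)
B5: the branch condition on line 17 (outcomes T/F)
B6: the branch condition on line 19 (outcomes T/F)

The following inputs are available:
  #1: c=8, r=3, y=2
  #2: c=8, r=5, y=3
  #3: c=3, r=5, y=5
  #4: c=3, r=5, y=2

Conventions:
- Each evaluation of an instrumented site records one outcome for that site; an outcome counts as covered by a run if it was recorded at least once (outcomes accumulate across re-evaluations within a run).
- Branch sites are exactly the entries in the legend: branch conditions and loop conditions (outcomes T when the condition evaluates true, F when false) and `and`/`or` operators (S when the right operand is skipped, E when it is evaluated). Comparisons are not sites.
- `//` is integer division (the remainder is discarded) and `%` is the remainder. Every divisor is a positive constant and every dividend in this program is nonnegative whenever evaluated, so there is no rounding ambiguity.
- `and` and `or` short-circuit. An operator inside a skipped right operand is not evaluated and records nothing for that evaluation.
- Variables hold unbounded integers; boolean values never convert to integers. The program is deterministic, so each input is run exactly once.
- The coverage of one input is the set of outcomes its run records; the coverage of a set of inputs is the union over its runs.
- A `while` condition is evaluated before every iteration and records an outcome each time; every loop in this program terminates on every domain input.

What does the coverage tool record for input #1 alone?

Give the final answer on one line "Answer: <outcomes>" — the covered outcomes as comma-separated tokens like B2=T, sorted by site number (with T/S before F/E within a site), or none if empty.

Event log for input #1 (c=8, r=3, y=2):
  B1->T, B1->T, B1->T, B1->T, B1->F, B2->T, B4->E, B3->T, B6->T
distinct outcomes covered: B1=T, B1=F, B2=T, B3=T, B4=E, B6=T

Answer: B1=T, B1=F, B2=T, B3=T, B4=E, B6=T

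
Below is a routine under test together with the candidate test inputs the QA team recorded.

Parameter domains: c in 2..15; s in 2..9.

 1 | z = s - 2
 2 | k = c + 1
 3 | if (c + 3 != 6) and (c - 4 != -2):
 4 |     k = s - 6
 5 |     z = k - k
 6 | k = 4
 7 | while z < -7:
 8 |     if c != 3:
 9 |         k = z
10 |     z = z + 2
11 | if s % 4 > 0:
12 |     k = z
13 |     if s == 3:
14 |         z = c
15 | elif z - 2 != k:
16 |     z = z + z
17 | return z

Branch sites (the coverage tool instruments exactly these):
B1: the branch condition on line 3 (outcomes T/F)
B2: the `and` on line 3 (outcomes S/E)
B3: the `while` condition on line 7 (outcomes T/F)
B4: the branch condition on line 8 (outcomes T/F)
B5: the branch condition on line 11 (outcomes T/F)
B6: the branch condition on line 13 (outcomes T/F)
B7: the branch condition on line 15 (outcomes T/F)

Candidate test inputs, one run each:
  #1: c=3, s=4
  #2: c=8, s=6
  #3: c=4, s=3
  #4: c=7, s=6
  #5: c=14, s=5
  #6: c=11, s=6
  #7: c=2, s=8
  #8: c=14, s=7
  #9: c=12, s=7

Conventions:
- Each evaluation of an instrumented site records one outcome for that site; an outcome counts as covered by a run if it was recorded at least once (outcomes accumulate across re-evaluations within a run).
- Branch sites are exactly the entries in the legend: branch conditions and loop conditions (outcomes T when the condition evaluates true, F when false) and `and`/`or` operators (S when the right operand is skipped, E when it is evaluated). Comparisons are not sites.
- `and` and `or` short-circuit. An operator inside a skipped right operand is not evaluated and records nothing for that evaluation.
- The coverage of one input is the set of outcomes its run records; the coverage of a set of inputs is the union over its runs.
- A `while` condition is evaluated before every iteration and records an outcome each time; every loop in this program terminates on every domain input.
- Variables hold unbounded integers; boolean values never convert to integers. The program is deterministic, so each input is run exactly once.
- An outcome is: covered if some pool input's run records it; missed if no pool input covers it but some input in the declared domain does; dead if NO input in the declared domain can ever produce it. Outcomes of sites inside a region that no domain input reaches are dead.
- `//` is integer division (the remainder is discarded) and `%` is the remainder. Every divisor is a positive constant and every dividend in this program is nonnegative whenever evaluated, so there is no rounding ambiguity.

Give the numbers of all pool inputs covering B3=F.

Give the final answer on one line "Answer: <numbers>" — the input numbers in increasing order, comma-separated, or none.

input #1 (c=3, s=4): produces B3=F
input #2 (c=8, s=6): produces B3=F
input #3 (c=4, s=3): produces B3=F
input #4 (c=7, s=6): produces B3=F
input #5 (c=14, s=5): produces B3=F
input #6 (c=11, s=6): produces B3=F
input #7 (c=2, s=8): produces B3=F
input #8 (c=14, s=7): produces B3=F
input #9 (c=12, s=7): produces B3=F

Answer: 1, 2, 3, 4, 5, 6, 7, 8, 9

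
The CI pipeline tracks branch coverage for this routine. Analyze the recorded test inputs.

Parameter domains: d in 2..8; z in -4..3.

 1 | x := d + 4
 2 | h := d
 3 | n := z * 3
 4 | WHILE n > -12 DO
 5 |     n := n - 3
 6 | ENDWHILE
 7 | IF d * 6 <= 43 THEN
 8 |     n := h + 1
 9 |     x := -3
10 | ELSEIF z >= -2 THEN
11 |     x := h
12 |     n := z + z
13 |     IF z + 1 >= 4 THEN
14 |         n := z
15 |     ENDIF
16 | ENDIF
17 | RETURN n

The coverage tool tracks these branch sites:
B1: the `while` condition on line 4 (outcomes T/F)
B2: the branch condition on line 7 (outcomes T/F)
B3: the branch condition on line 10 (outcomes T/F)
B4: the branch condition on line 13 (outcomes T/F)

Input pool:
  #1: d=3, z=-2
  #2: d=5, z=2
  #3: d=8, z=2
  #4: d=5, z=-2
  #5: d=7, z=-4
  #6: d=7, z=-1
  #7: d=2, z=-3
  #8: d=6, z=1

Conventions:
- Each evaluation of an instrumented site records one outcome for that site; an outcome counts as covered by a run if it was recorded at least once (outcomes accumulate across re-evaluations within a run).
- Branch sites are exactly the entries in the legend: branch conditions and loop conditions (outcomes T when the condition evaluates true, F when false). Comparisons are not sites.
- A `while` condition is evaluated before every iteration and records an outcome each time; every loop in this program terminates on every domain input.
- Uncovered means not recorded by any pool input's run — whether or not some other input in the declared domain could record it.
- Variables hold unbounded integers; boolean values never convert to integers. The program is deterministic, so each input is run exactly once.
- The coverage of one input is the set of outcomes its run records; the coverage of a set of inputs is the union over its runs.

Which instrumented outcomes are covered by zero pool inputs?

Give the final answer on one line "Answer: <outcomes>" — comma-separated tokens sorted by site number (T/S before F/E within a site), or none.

#1 (d=3, z=-2) -> B1->T, B1->T, B1->F, B2->T; covered: B1=T, B1=F, B2=T
#2 (d=5, z=2) -> B1->T, B1->T, B1->T, B1->T, B1->T, B1->T, B1->F, B2->T; covered: B1=T, B1=F, B2=T
#3 (d=8, z=2) -> B1->T, B1->T, B1->T, B1->T, B1->T, B1->T, B1->F, B2->F, B3->T, B4->F; covered: B1=T, B1=F, B2=F, B3=T, B4=F
#4 (d=5, z=-2) -> B1->T, B1->T, B1->F, B2->T; covered: B1=T, B1=F, B2=T
#5 (d=7, z=-4) -> B1->F, B2->T; covered: B1=F, B2=T
#6 (d=7, z=-1) -> B1->T, B1->T, B1->T, B1->F, B2->T; covered: B1=T, B1=F, B2=T
#7 (d=2, z=-3) -> B1->T, B1->F, B2->T; covered: B1=T, B1=F, B2=T
#8 (d=6, z=1) -> B1->T, B1->T, B1->T, B1->T, B1->T, B1->F, B2->T; covered: B1=T, B1=F, B2=T
union over the pool: B1=T, B1=F, B2=T, B2=F, B3=T, B4=F
uncovered (2 of 8): B3=F, B4=T

Answer: B3=F, B4=T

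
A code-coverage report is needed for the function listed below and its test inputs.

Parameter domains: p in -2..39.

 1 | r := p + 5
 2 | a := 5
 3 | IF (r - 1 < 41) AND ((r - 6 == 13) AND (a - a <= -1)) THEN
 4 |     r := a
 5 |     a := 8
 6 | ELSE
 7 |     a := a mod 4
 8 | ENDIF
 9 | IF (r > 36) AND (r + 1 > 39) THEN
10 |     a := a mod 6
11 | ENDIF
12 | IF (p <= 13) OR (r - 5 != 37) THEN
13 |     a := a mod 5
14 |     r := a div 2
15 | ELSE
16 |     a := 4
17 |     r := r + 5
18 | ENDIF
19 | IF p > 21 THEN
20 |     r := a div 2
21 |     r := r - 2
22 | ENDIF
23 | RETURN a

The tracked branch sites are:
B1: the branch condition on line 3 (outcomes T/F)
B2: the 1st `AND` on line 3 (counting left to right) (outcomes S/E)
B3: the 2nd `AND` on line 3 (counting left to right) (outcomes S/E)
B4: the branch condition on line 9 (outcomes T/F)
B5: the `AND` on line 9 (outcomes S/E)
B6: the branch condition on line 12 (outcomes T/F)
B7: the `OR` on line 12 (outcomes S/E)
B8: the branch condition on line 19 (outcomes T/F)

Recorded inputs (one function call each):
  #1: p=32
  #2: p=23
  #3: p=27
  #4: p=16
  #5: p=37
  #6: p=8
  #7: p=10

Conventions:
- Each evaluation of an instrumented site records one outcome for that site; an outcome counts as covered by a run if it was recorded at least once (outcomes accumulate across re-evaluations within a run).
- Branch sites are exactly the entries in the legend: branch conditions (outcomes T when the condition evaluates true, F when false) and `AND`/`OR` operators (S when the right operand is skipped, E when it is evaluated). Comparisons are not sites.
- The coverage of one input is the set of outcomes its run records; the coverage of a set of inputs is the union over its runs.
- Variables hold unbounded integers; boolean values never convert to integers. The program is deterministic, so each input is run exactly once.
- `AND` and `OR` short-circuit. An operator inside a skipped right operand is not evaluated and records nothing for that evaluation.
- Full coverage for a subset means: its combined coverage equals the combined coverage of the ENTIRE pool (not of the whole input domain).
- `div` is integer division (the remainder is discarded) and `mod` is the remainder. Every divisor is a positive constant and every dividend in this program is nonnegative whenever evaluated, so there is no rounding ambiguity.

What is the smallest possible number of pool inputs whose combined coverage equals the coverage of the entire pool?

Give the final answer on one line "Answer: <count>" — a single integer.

input #1 (p=32): events B2->E, B3->S, B1->F, B5->E, B4->F, B7->E, B6->T, B8->T; covers B1=F, B2=E, B3=S, B4=F, B5=E, B6=T, B7=E, B8=T
input #2 (p=23): events B2->E, B3->S, B1->F, B5->S, B4->F, B7->E, B6->T, B8->T; covers B1=F, B2=E, B3=S, B4=F, B5=S, B6=T, B7=E, B8=T
input #3 (p=27): events B2->E, B3->S, B1->F, B5->S, B4->F, B7->E, B6->T, B8->T; covers B1=F, B2=E, B3=S, B4=F, B5=S, B6=T, B7=E, B8=T
input #4 (p=16): events B2->E, B3->S, B1->F, B5->S, B4->F, B7->E, B6->T, B8->F; covers B1=F, B2=E, B3=S, B4=F, B5=S, B6=T, B7=E, B8=F
input #5 (p=37): events B2->S, B1->F, B5->E, B4->T, B7->E, B6->F, B8->T; covers B1=F, B2=S, B4=T, B5=E, B6=F, B7=E, B8=T
input #6 (p=8): events B2->E, B3->S, B1->F, B5->S, B4->F, B7->S, B6->T, B8->F; covers B1=F, B2=E, B3=S, B4=F, B5=S, B6=T, B7=S, B8=F
input #7 (p=10): events B2->E, B3->S, B1->F, B5->S, B4->F, B7->S, B6->T, B8->F; covers B1=F, B2=E, B3=S, B4=F, B5=S, B6=T, B7=S, B8=F
together the pool reaches 14 outcomes: B1=F, B2=S, B2=E, B3=S, B4=T, B4=F, B5=S, B5=E, B6=T, B6=F, B7=S, B7=E, B8=T, B8=F
size 1 is not enough: best union over all size-1 subsets is 8/14
size 2: inputs {5, 6} cover all 14 outcomes, and no lexicographically smaller subset of this size does

Answer: 2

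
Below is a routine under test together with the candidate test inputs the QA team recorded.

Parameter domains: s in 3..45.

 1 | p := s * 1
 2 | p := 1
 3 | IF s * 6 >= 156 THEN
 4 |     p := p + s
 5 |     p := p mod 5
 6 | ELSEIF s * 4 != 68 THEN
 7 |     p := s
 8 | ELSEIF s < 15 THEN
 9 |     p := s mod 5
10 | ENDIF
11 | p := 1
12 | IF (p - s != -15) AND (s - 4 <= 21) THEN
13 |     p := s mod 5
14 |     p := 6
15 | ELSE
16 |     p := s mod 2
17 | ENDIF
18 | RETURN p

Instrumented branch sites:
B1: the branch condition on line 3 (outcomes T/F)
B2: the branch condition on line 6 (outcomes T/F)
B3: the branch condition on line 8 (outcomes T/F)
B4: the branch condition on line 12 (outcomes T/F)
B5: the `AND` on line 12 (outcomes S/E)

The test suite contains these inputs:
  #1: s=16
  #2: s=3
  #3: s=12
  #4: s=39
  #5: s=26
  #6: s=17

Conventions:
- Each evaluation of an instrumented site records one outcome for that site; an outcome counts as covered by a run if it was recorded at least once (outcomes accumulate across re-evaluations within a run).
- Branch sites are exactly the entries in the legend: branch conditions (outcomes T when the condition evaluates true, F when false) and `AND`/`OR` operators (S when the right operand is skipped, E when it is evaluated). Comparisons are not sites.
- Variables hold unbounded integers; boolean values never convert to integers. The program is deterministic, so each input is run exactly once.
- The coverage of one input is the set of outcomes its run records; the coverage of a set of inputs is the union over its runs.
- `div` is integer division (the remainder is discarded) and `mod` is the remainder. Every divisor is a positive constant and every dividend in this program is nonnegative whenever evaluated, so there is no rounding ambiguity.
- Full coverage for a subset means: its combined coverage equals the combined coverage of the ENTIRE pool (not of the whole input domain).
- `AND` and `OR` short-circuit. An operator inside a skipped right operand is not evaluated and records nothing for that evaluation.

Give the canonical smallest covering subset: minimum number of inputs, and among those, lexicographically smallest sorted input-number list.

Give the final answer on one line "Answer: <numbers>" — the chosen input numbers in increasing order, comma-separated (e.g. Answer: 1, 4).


input #1 (s=16): covers B1=F, B2=T, B4=F, B5=S
input #2 (s=3): covers B1=F, B2=T, B4=T, B5=E
input #3 (s=12): covers B1=F, B2=T, B4=T, B5=E
input #4 (s=39): covers B1=T, B4=F, B5=E
input #5 (s=26): covers B1=T, B4=F, B5=E
input #6 (s=17): covers B1=F, B2=F, B3=F, B4=T, B5=E
pool-wide coverage (9 outcomes): B1=T, B1=F, B2=T, B2=F, B3=F, B4=T, B4=F, B5=S, B5=E
checked all size-1 subsets: none covers 9 outcomes (max 5/9)
checked all size-2 subsets: none covers 9 outcomes (max 8/9)
the canonical winner is {1, 4, 6}: size 3, full 9-outcome coverage, earliest index list among size-3 covers
Answer: 1, 4, 6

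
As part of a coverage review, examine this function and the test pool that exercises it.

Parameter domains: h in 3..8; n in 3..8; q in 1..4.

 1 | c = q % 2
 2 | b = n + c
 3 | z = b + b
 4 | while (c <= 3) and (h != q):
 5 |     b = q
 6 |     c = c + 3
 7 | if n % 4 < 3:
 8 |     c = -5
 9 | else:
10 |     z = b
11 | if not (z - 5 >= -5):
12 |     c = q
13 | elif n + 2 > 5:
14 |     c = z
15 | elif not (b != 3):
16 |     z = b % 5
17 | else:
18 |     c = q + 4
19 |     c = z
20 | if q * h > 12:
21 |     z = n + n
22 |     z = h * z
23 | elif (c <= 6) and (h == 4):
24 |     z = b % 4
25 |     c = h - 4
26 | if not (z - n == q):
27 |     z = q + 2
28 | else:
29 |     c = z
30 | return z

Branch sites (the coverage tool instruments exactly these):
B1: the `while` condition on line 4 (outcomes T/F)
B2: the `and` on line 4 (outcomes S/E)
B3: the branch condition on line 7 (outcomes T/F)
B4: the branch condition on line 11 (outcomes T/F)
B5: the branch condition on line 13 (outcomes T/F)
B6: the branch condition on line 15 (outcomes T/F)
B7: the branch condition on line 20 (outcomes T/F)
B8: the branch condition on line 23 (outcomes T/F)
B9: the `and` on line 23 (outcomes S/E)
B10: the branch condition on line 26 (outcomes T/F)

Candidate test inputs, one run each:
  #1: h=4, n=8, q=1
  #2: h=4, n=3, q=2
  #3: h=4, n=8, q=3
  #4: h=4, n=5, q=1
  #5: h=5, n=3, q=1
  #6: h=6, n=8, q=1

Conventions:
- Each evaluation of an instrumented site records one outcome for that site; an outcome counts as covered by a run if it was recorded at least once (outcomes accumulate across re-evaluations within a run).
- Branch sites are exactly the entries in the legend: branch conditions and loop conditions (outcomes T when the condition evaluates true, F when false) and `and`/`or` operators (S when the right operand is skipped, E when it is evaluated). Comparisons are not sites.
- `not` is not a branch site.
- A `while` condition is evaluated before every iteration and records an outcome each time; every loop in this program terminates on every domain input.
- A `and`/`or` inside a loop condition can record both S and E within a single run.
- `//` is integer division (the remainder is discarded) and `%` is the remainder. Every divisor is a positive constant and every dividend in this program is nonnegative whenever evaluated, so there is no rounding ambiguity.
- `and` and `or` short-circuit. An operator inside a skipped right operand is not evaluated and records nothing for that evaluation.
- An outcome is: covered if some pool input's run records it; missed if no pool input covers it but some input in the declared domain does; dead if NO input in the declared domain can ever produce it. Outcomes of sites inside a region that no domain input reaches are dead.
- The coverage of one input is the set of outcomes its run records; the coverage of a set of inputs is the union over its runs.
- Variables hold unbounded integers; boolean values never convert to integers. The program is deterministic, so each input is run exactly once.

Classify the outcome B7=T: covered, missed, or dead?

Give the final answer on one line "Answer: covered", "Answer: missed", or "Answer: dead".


no pool input records B7=T
but domain input (h=4, n=3, q=4) does record it -> reachable, so missed
Answer: missed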